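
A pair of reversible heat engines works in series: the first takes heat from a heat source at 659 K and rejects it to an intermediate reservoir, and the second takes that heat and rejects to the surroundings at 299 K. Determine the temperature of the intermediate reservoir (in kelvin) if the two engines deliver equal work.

For reversible stages Q_m = Q_H·(T_m/T_H). Setting W₁ = Q_H(1 − T_m/T_H) equal to W₂ = Q_m(1 − T_C/T_m) = Q_H·(T_m − T_C)/T_H gives T_H − T_m = T_m − T_C, so T_m = (T_H + T_C)/2 = (659.00 + 299.00)/2 = 479 K.

T_m ≈ 479 K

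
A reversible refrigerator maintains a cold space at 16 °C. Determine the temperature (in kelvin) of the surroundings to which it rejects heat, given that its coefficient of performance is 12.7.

T_H ≈ 311.9 K

T_C = 16 °C → 16 + 273.15 = 289.15 K.
COP_R = T_C/(T_H − T_C) ⇒ T_H = T_C·(1 + 1/COP_R) = 289.15 × (1 + 1/12.7) = 311.9 K.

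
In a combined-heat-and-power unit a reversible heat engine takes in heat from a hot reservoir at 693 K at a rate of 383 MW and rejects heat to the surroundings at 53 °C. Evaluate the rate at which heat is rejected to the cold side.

T_C = 53 °C → 53 + 273.15 = 326.15 K.
Carnot efficiency: η = 1 − T_C/T_H = 1 − 326.15/693.00 = 0.5294.
For a reversible cycle Q_C/Q_H = T_C/T_H, so Q_C = 383 × 326.15/693.00 = 180.3 MW.

Q̇_C ≈ 180.3 MW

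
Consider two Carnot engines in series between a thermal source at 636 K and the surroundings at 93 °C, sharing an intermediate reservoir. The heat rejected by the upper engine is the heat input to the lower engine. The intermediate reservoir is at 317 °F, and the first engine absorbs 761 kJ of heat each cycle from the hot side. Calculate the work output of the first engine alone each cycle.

W₁ ≈ 244.7 kJ

T_C = 93 °C → 93 + 273.15 = 366.15 K.
T_m = 317 °F → (317 − 32) × 5/9 = 158.33 °C = 431.48 K.
First-stage efficiency η₁ = 1 − T_m/T_H = 1 − 431.48/636.00 = 0.3216.
W₁ = η₁·Q_H = 0.3216 × 761 = 244.7 kJ.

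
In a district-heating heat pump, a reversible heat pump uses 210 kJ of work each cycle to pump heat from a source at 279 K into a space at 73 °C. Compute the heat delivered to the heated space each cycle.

T_H = 73 °C → 73 + 273.15 = 346.15 K.
The Carnot heat-pump COP is COP_HP = T_H/(T_H − T_C) = 346.15/67.15 = 5.1549.
Q_H = COP_HP · W = 5.1549 × 210 = 1083 kJ.

Q_H ≈ 1083 kJ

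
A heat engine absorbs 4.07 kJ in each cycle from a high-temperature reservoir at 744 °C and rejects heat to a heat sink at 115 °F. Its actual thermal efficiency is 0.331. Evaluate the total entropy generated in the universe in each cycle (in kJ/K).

T_H = 744 °C → 744 + 273.15 = 1017.15 K.
T_C = 115 °F → (115 − 32) × 5/9 = 46.11 °C = 319.26 K.
W = η·Q_H = 0.331 × 4.07 = 1.347 kJ, so Q_C = Q_H − W = 2.723 kJ.
The hot reservoir loses entropy Q_H/T_H = 4.07/1017.15 = 0.004001 kJ/K; the cold reservoir gains Q_C/T_C = 2.723/319.26 = 0.008529 kJ/K.
ΔS_univ = −Q_H/T_H + Q_C/T_C = 0.004527 kJ/K (> 0, since η = 0.331 < η_Carnot = 0.686).

ΔS_univ ≈ 0.004527 kJ/K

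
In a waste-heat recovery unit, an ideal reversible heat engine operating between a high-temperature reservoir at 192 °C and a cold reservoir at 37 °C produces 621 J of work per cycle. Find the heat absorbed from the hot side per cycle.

T_H = 192 °C → 192 + 273.15 = 465.15 K.
T_C = 37 °C → 37 + 273.15 = 310.15 K.
Since the cycle is reversible, η = 1 − T_C/T_H = 1 − 310.15/465.15 = 0.3332.
Q_H = W/η = 621/0.3332 = 1860 J.

Q_H ≈ 1860 J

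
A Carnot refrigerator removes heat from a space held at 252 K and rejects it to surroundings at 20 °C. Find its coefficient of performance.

T_H = 20 °C → 20 + 273.15 = 293.15 K.
Carnot COP: COP_R = T_C/(T_H − T_C) = 252.00/(293.15 − 252.00) = 6.124.

COP_R ≈ 6.124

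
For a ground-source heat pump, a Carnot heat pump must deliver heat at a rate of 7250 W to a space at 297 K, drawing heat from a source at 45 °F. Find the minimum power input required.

T_C = 45 °F → (45 − 32) × 5/9 = 7.22 °C = 280.37 K.
For a reversible heat pump, COP_HP = T_H/(T_H − T_C) = 297.00/16.63 = 17.8617.
W = Q_H/COP_HP = 7250/17.8617 = 406 W.

Ẇ_in ≈ 406 W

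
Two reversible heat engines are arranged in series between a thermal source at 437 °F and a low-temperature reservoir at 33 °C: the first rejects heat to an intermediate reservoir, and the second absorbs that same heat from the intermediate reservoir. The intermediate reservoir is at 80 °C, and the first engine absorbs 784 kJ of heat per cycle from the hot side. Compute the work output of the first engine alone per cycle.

T_H = 437 °F → (437 − 32) × 5/9 = 225.00 °C = 498.15 K.
T_C = 33 °C → 33 + 273.15 = 306.15 K.
T_m = 80 °C → 80 + 273.15 = 353.15 K.
First-stage efficiency η₁ = 1 − T_m/T_H = 1 − 353.15/498.15 = 0.2911.
W₁ = η₁·Q_H = 0.2911 × 784 = 228.2 kJ.

W₁ ≈ 228.2 kJ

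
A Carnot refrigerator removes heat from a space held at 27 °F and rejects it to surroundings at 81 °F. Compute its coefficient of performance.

T_H = 81 °F → (81 − 32) × 5/9 = 27.22 °C = 300.37 K.
T_C = 27 °F → (27 − 32) × 5/9 = -2.78 °C = 270.37 K.
Carnot COP: COP_R = T_C/(T_H − T_C) = 270.37/(300.37 − 270.37) = 9.01.

COP_R ≈ 9.01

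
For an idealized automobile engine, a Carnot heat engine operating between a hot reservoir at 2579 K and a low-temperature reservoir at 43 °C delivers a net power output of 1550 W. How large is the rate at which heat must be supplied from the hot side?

Q̇_H ≈ 1770 W

T_C = 43 °C → 43 + 273.15 = 316.15 K.
For a reversible engine, η = 1 − T_C/T_H = 1 − 316.15/2579.00 = 0.8774.
Q_H = W/η = 1550/0.8774 = 1770 W.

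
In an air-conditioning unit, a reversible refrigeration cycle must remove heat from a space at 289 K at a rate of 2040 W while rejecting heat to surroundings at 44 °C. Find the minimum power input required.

Ẇ_in ≈ 199 W

T_H = 44 °C → 44 + 273.15 = 317.15 K.
COP_R = T_C/(T_H − T_C) = 289.00/28.15 = 10.2664.
W = Q_C/COP_R = 2040/10.2664 = 199 W.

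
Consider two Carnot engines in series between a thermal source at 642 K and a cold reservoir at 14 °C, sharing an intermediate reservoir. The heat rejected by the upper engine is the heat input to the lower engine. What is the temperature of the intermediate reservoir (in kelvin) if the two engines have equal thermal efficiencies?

T_m ≈ 429.4 K

T_C = 14 °C → 14 + 273.15 = 287.15 K.
Equal efficiencies require 1 − T_m/T_H = 1 − T_C/T_m, i.e. T_m/T_H = T_C/T_m, so T_m = √(T_H·T_C) = √(642.00 × 287.15) = 429.4 K.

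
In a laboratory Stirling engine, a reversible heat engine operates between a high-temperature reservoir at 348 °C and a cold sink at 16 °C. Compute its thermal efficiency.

η ≈ 0.534

T_H = 348 °C → 348 + 273.15 = 621.15 K.
T_C = 16 °C → 16 + 273.15 = 289.15 K.
η_rev = 1 − T_C/T_H = 1 − 289.15/621.15 = 0.534.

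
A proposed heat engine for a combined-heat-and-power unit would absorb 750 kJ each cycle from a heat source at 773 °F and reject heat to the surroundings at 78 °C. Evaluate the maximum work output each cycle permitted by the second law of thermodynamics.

W_max ≈ 365.4 kJ

T_H = 773 °F → (773 − 32) × 5/9 = 411.67 °C = 684.82 K.
T_C = 78 °C → 78 + 273.15 = 351.15 K.
No engine can exceed the Carnot limit: η_max = 1 − T_C/T_H = 1 − 351.15/684.82 = 0.4872.
W_max = η_max · Q_H = 0.4872 × 750 = 365.4 kJ.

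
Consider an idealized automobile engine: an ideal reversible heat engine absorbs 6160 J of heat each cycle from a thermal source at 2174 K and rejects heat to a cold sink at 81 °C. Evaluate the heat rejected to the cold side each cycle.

T_C = 81 °C → 81 + 273.15 = 354.15 K.
The Carnot efficiency is η = 1 − T_C/T_H = 1 − 354.15/2174.00 = 0.8371.
For a reversible cycle Q_C/Q_H = T_C/T_H, so Q_C = 6160 × 354.15/2174.00 = 1000 J.

Q_C ≈ 1000 J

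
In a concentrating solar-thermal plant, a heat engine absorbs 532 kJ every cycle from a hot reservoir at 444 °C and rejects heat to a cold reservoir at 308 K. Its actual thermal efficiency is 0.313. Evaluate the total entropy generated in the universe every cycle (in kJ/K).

ΔS_univ ≈ 0.4448 kJ/K

T_H = 444 °C → 444 + 273.15 = 717.15 K.
W = η·Q_H = 0.313 × 532 = 166.5 kJ, so Q_C = Q_H − W = 365.5 kJ.
Entropy balance on the reservoirs: −Q_H/T_H = -0.7418 kJ/K, +Q_C/T_C = 1.187 kJ/K.
ΔS_univ = −Q_H/T_H + Q_C/T_C = 0.4448 kJ/K (> 0, since η = 0.313 < η_Carnot = 0.571).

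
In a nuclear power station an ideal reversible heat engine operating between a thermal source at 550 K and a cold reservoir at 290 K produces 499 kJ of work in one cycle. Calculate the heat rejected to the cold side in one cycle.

Carnot efficiency: η = 1 − T_C/T_H = 1 − 290.00/550.00 = 0.4727.
Since Q_C/Q_H = T_C/T_H and Q_H = W/η, Q_C = W·T_C/(T_H − T_C) = 499 × 290.00/260.00 = 557 kJ.

Q_C ≈ 557 kJ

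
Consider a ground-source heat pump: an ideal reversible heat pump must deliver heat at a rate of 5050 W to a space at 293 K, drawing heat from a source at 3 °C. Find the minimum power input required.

Ẇ_in ≈ 290 W

T_C = 3 °C → 3 + 273.15 = 276.15 K.
Reversible heating COP: COP_HP = T_H/(T_H − T_C) = 293.00/16.85 = 17.3887.
W = Q_H/COP_HP = 5050/17.3887 = 290 W.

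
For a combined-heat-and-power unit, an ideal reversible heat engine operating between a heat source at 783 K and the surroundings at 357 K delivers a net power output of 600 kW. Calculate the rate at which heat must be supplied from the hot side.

Since the cycle is reversible, η = 1 − T_C/T_H = 1 − 357.00/783.00 = 0.5441.
Q_H = W/η = 600/0.5441 = 1100 kW.

Q̇_H ≈ 1100 kW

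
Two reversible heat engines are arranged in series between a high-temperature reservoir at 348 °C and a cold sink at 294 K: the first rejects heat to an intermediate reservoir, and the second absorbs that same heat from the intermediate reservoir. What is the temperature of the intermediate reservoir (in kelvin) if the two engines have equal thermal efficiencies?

T_H = 348 °C → 348 + 273.15 = 621.15 K.
Equal efficiencies require 1 − T_m/T_H = 1 − T_C/T_m, i.e. T_m/T_H = T_C/T_m, so T_m = √(T_H·T_C) = √(621.15 × 294.00) = 427 K.

T_m ≈ 427 K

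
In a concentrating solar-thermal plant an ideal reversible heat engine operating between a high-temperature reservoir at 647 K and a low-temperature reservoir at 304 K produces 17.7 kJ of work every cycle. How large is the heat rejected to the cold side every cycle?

Q_C ≈ 15.7 kJ

For a reversible engine, η = 1 − T_C/T_H = 1 − 304.00/647.00 = 0.5301.
Since Q_C/Q_H = T_C/T_H and Q_H = W/η, Q_C = W·T_C/(T_H − T_C) = 17.7 × 304.00/343.00 = 15.7 kJ.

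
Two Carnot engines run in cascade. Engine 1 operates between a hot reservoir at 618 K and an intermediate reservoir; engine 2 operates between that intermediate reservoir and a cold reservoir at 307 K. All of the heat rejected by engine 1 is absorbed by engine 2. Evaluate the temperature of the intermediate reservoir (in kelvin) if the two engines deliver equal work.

T_m ≈ 462 K

For reversible stages Q_m = Q_H·(T_m/T_H). Setting W₁ = Q_H(1 − T_m/T_H) equal to W₂ = Q_m(1 − T_C/T_m) = Q_H·(T_m − T_C)/T_H gives T_H − T_m = T_m − T_C, so T_m = (T_H + T_C)/2 = (618.00 + 307.00)/2 = 462 K.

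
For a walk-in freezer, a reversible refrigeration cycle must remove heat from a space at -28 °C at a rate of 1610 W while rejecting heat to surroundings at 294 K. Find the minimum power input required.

Ẇ_in ≈ 321 W

T_C = -28 °C → -28 + 273.15 = 245.15 K.
COP_R = T_C/(T_H − T_C) = 245.15/48.85 = 5.0184.
W = Q_C/COP_R = 1610/5.0184 = 321 W.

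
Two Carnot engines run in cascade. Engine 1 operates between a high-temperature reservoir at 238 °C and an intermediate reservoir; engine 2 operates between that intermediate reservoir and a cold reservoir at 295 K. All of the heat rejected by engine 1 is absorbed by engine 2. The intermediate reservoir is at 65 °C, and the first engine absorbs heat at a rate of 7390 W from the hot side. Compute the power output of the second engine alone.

T_H = 238 °C → 238 + 273.15 = 511.15 K.
T_m = 65 °C → 65 + 273.15 = 338.15 K.
Heat entering the second stage: Q_m = Q_H·(T_m/T_H) = 7390 × 338.15/511.15 = 4890 W.
Second-stage efficiency η₂ = 1 − T_C/T_m = 1 − 295.00/338.15 = 0.1276, so W₂ = η₂·Q_m = 624 W.

Ẇ₂ ≈ 624 W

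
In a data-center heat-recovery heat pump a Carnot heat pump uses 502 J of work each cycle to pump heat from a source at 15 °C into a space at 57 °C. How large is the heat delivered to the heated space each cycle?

Q_H ≈ 3950 J

T_H = 57 °C → 57 + 273.15 = 330.15 K.
T_C = 15 °C → 15 + 273.15 = 288.15 K.
For a reversible heat pump, COP_HP = T_H/(T_H − T_C) = 330.15/42.00 = 7.8607.
Q_H = COP_HP · W = 7.8607 × 502 = 3950 J.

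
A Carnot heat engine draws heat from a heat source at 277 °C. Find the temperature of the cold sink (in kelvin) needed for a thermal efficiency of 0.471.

T_H = 277 °C → 277 + 273.15 = 550.15 K.
From η = 1 − T_C/T_H, T_C = T_H·(1 − η) = 550.15 × (1 − 0.471) = 291 K.

T_C ≈ 291 K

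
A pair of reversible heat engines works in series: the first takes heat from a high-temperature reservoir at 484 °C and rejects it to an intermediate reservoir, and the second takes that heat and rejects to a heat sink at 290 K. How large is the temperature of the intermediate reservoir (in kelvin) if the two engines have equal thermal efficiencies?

T_m ≈ 468.6 K

T_H = 484 °C → 484 + 273.15 = 757.15 K.
Equal efficiencies require 1 − T_m/T_H = 1 − T_C/T_m, i.e. T_m/T_H = T_C/T_m, so T_m = √(T_H·T_C) = √(757.15 × 290.00) = 468.6 K.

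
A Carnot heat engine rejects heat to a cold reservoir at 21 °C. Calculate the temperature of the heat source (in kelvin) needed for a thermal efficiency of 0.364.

T_H ≈ 462 K

T_C = 21 °C → 21 + 273.15 = 294.15 K.
From η = 1 − T_C/T_H, solving for T_H gives T_H = T_C/(1 − η) = 294.15/(1 − 0.364) = 462 K.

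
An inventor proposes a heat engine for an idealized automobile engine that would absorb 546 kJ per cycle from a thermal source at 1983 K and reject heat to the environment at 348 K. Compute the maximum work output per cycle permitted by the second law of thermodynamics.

W_max ≈ 450.2 kJ

The second-law ceiling is the Carnot efficiency, η_max = 1 − T_C/T_H = 1 − 348.00/1983.00 = 0.8245.
W_max = η_max · Q_H = 0.8245 × 546 = 450.2 kJ.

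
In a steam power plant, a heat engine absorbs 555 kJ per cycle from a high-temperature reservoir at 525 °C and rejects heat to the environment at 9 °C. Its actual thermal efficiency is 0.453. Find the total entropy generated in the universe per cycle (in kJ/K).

ΔS_univ ≈ 0.381 kJ/K

T_H = 525 °C → 525 + 273.15 = 798.15 K.
T_C = 9 °C → 9 + 273.15 = 282.15 K.
W = η·Q_H = 0.453 × 555 = 251.4 kJ, so Q_C = Q_H − W = 303.6 kJ.
Reservoir entropy changes: ΔS_H = −Q_H/T_H = −555/798.15 = -0.6954 kJ/K and ΔS_C = +Q_C/T_C = 303.6/282.15 = 1.076 kJ/K.
ΔS_univ = −Q_H/T_H + Q_C/T_C = 0.381 kJ/K (> 0, since η = 0.453 < η_Carnot = 0.646).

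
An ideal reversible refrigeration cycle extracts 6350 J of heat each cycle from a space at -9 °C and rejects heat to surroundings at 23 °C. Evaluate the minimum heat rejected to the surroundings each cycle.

Q_H ≈ 7119 J

T_H = 23 °C → 23 + 273.15 = 296.15 K.
T_C = -9 °C → -9 + 273.15 = 264.15 K.
For a reversible cycle Q_H/Q_C = T_H/T_C, so Q_H = Q_C·T_H/T_C = 6350 × 296.15/264.15 = 7119 J.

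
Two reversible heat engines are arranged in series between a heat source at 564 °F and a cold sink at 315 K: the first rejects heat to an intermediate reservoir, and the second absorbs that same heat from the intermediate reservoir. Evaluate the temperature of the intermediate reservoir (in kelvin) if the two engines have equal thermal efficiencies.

T_H = 564 °F → (564 − 32) × 5/9 = 295.56 °C = 568.71 K.
Equal efficiencies require 1 − T_m/T_H = 1 − T_C/T_m, i.e. T_m/T_H = T_C/T_m, so T_m = √(T_H·T_C) = √(568.71 × 315.00) = 423 K.

T_m ≈ 423 K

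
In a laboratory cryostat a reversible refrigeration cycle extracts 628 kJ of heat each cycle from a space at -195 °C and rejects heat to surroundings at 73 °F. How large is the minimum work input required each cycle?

W_in ≈ 1750 kJ

T_H = 73 °F → (73 − 32) × 5/9 = 22.78 °C = 295.93 K.
T_C = -195 °C → -195 + 273.15 = 78.15 K.
The reversible coefficient of performance is COP_R = T_C/(T_H − T_C) = 78.15/217.78 = 0.3589.
W = Q_C/COP_R = 628/0.3589 = 1750 kJ.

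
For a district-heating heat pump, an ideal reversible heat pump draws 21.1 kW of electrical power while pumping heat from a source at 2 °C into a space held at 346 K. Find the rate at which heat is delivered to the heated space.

T_C = 2 °C → 2 + 273.15 = 275.15 K.
The Carnot heat-pump COP is COP_HP = T_H/(T_H − T_C) = 346.00/70.85 = 4.8836.
Q_H = COP_HP · W = 4.8836 × 21.1 = 103 kW.

Q̇_H ≈ 103 kW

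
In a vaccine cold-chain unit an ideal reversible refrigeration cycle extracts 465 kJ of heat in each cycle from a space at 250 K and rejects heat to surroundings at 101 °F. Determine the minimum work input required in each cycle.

T_H = 101 °F → (101 − 32) × 5/9 = 38.33 °C = 311.48 K.
For a reversible refrigerator, COP_R = T_C/(T_H − T_C) = 250.00/61.48 = 4.0661.
W = Q_C/COP_R = 465/4.0661 = 114 kJ.

W_in ≈ 114 kJ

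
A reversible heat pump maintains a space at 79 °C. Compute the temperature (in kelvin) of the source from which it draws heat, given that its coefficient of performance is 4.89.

T_H = 79 °C → 79 + 273.15 = 352.15 K.
COP_HP = T_H/(T_H − T_C) ⇒ T_C = T_H·(COP_HP − 1)/COP_HP = 352.15 × (4.89 − 1)/4.89 = 280 K.

T_C ≈ 280 K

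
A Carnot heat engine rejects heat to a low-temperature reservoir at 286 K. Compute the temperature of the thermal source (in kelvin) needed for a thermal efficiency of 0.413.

From η = 1 − T_C/T_H, solving for T_H gives T_H = T_C/(1 − η) = 286.00/(1 − 0.413) = 487.2 K.

T_H ≈ 487.2 K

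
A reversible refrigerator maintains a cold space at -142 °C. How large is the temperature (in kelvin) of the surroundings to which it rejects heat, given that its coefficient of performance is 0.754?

T_C = -142 °C → -142 + 273.15 = 131.15 K.
COP_R = T_C/(T_H − T_C) ⇒ T_H = T_C·(1 + 1/COP_R) = 131.15 × (1 + 1/0.754) = 305 K.

T_H ≈ 305 K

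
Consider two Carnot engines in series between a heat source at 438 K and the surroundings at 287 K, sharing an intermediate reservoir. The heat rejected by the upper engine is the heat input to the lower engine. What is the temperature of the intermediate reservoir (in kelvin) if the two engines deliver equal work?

For reversible stages Q_m = Q_H·(T_m/T_H). Setting W₁ = Q_H(1 − T_m/T_H) equal to W₂ = Q_m(1 − T_C/T_m) = Q_H·(T_m − T_C)/T_H gives T_H − T_m = T_m − T_C, so T_m = (T_H + T_C)/2 = (438.00 + 287.00)/2 = 362 K.

T_m ≈ 362 K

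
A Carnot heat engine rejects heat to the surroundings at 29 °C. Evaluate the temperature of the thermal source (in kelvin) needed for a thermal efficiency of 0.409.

T_C = 29 °C → 29 + 273.15 = 302.15 K.
From η = 1 − T_C/T_H, solving for T_H gives T_H = T_C/(1 − η) = 302.15/(1 − 0.409) = 511.3 K.

T_H ≈ 511.3 K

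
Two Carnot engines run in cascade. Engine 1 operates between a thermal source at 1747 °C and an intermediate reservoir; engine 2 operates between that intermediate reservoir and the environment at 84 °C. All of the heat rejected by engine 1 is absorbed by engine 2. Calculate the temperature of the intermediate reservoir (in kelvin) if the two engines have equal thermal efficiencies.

T_m ≈ 849 K

T_H = 1747 °C → 1747 + 273.15 = 2020.15 K.
T_C = 84 °C → 84 + 273.15 = 357.15 K.
Equal efficiencies require 1 − T_m/T_H = 1 − T_C/T_m, i.e. T_m/T_H = T_C/T_m, so T_m = √(T_H·T_C) = √(2020.15 × 357.15) = 849 K.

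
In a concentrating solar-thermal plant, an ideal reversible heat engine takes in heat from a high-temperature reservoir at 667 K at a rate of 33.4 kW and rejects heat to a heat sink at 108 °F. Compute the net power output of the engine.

Ẇ ≈ 17.6 kW

T_C = 108 °F → (108 − 32) × 5/9 = 42.22 °C = 315.37 K.
For a reversible engine, η = 1 − T_C/T_H = 1 − 315.37/667.00 = 0.5272.
W = η·Q_H = 0.5272 × 33.4 = 17.6 kW.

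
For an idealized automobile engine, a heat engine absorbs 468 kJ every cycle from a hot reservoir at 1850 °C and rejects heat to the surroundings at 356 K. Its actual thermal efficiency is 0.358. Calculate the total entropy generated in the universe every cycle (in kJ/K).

ΔS_univ ≈ 0.624 kJ/K

T_H = 1850 °C → 1850 + 273.15 = 2123.15 K.
W = η·Q_H = 0.358 × 468 = 167.5 kJ, so Q_C = Q_H − W = 300.5 kJ.
The hot reservoir loses entropy Q_H/T_H = 468/2123.15 = 0.2204 kJ/K; the cold reservoir gains Q_C/T_C = 300.5/356.00 = 0.8440 kJ/K.
ΔS_univ = −Q_H/T_H + Q_C/T_C = 0.624 kJ/K (> 0, since η = 0.358 < η_Carnot = 0.832).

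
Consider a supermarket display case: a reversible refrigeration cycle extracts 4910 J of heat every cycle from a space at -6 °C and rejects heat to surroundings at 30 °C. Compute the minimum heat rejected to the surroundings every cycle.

Q_H ≈ 5570 J

T_H = 30 °C → 30 + 273.15 = 303.15 K.
T_C = -6 °C → -6 + 273.15 = 267.15 K.
For a reversible cycle Q_H/Q_C = T_H/T_C, so Q_H = Q_C·T_H/T_C = 4910 × 303.15/267.15 = 5570 J.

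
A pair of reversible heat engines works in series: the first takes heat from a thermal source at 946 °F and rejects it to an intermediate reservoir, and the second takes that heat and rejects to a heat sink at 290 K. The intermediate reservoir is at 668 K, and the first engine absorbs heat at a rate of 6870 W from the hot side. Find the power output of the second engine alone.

T_H = 946 °F → (946 − 32) × 5/9 = 507.78 °C = 780.93 K.
Heat entering the second stage: Q_m = Q_H·(T_m/T_H) = 6870 × 668.00/780.93 = 5877 W.
Second-stage efficiency η₂ = 1 − T_C/T_m = 1 − 290.00/668.00 = 0.5659, so W₂ = η₂·Q_m = 3325 W.

Ẇ₂ ≈ 3325 W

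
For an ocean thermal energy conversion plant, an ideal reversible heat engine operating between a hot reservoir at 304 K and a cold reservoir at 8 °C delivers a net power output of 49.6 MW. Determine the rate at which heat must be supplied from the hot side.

Q̇_H ≈ 660 MW

T_C = 8 °C → 8 + 273.15 = 281.15 K.
Since the cycle is reversible, η = 1 − T_C/T_H = 1 − 281.15/304.00 = 0.0752.
Q_H = W/η = 49.6/0.0752 = 660 MW.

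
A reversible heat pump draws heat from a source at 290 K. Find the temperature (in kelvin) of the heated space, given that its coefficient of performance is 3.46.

T_H ≈ 408 K

COP_HP = T_H/(T_H − T_C) ⇒ T_H = T_C·COP_HP/(COP_HP − 1) = 290.00 × 3.46/(3.46 − 1) = 408 K.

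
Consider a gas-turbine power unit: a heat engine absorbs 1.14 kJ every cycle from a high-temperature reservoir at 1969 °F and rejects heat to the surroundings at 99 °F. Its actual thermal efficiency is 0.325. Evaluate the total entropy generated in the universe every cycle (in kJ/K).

T_H = 1969 °F → (1969 − 32) × 5/9 = 1076.11 °C = 1349.26 K.
T_C = 99 °F → (99 − 32) × 5/9 = 37.22 °C = 310.37 K.
W = η·Q_H = 0.325 × 1.14 = 0.3705 kJ, so Q_C = Q_H − W = 0.7695 kJ.
Reservoir entropy changes: ΔS_H = −Q_H/T_H = −1.14/1349.26 = -8.449e-04 kJ/K and ΔS_C = +Q_C/T_C = 0.7695/310.37 = 0.002479 kJ/K.
ΔS_univ = −Q_H/T_H + Q_C/T_C = 0.00163 kJ/K (> 0, since η = 0.325 < η_Carnot = 0.770).

ΔS_univ ≈ 0.00163 kJ/K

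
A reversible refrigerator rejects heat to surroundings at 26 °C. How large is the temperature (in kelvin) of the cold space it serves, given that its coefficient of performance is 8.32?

T_H = 26 °C → 26 + 273.15 = 299.15 K.
COP_R = T_C/(T_H − T_C) ⇒ T_C = T_H·COP_R/(1 + COP_R) = 299.15 × 8.32/(1 + 8.32) = 267 K.

T_C ≈ 267 K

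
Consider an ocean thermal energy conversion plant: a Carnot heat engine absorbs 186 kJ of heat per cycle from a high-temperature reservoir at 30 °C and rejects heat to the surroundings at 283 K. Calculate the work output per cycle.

W ≈ 12.4 kJ

T_H = 30 °C → 30 + 273.15 = 303.15 K.
The Carnot efficiency is η = 1 − T_C/T_H = 1 − 283.00/303.15 = 0.0665.
W = η·Q_H = 0.0665 × 186 = 12.4 kJ.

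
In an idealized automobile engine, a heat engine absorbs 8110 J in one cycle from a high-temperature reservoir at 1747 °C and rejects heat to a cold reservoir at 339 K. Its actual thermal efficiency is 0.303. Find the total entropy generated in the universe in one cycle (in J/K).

ΔS_univ ≈ 12.7 J/K

T_H = 1747 °C → 1747 + 273.15 = 2020.15 K.
W = η·Q_H = 0.303 × 8110 = 2457 J, so Q_C = Q_H − W = 5653 J.
The hot reservoir loses entropy Q_H/T_H = 8110/2020.15 = 4.015 J/K; the cold reservoir gains Q_C/T_C = 5653/339.00 = 16.67 J/K.
ΔS_univ = −Q_H/T_H + Q_C/T_C = 12.7 J/K (> 0, since η = 0.303 < η_Carnot = 0.832).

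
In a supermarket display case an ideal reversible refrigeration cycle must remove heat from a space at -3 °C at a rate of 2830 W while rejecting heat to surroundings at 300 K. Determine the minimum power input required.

Ẇ_in ≈ 313 W

T_C = -3 °C → -3 + 273.15 = 270.15 K.
The reversible coefficient of performance is COP_R = T_C/(T_H − T_C) = 270.15/29.85 = 9.0503.
W = Q_C/COP_R = 2830/9.0503 = 313 W.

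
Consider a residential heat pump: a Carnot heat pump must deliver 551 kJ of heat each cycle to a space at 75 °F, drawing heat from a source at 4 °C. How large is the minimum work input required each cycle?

T_H = 75 °F → (75 − 32) × 5/9 = 23.89 °C = 297.04 K.
T_C = 4 °C → 4 + 273.15 = 277.15 K.
Reversible heating COP: COP_HP = T_H/(T_H − T_C) = 297.04/19.89 = 14.9349.
W = Q_H/COP_HP = 551/14.9349 = 36.89 kJ.

W_in ≈ 36.89 kJ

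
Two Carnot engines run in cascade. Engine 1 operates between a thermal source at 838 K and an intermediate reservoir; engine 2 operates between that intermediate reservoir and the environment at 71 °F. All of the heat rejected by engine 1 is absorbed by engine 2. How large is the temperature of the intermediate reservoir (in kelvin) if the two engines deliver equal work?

T_m ≈ 566.4 K

T_C = 71 °F → (71 − 32) × 5/9 = 21.67 °C = 294.82 K.
For reversible stages Q_m = Q_H·(T_m/T_H). Setting W₁ = Q_H(1 − T_m/T_H) equal to W₂ = Q_m(1 − T_C/T_m) = Q_H·(T_m − T_C)/T_H gives T_H − T_m = T_m − T_C, so T_m = (T_H + T_C)/2 = (838.00 + 294.82)/2 = 566.4 K.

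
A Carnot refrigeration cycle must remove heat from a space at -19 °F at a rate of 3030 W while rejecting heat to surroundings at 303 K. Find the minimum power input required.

T_C = -19 °F → (-19 − 32) × 5/9 = -28.33 °C = 244.82 K.
For a reversible refrigerator, COP_R = T_C/(T_H − T_C) = 244.82/58.18 = 4.2077.
W = Q_C/COP_R = 3030/4.2077 = 720 W.

Ẇ_in ≈ 720 W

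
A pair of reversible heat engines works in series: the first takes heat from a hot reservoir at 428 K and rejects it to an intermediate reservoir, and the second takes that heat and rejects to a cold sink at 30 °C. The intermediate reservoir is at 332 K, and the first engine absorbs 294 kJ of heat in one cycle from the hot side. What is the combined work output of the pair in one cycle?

W_total ≈ 85.76 kJ

T_C = 30 °C → 30 + 273.15 = 303.15 K.
Two reversible stages in series are equivalent to a single Carnot engine between T_H and T_C, so η_total = 1 − T_C/T_H = 1 − 303.15/428.00 = 0.2917.
W_total = η_total · Q_H = 0.2917 × 294 = 85.76 kJ.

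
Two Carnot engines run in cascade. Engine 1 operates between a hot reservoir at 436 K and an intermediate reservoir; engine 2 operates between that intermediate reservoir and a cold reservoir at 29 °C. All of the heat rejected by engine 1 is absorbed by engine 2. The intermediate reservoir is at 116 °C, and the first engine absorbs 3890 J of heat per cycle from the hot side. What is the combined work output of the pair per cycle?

T_C = 29 °C → 29 + 273.15 = 302.15 K.
Two reversible stages in series are equivalent to a single Carnot engine between T_H and T_C, so η_total = 1 − T_C/T_H = 1 − 302.15/436.00 = 0.3070.
W_total = η_total · Q_H = 0.3070 × 3890 = 1190 J.

W_total ≈ 1190 J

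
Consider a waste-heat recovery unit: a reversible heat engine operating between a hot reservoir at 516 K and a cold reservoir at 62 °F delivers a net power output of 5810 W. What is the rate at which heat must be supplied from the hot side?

T_C = 62 °F → (62 − 32) × 5/9 = 16.67 °C = 289.82 K.
Since the cycle is reversible, η = 1 − T_C/T_H = 1 − 289.82/516.00 = 0.4383.
Q_H = W/η = 5810/0.4383 = 13250 W.

Q̇_H ≈ 13250 W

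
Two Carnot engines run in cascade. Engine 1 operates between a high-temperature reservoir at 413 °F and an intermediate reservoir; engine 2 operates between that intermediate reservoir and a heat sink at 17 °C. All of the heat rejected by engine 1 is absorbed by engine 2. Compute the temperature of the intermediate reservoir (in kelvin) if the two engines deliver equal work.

T_H = 413 °F → (413 − 32) × 5/9 = 211.67 °C = 484.82 K.
T_C = 17 °C → 17 + 273.15 = 290.15 K.
For reversible stages Q_m = Q_H·(T_m/T_H). Setting W₁ = Q_H(1 − T_m/T_H) equal to W₂ = Q_m(1 − T_C/T_m) = Q_H·(T_m − T_C)/T_H gives T_H − T_m = T_m − T_C, so T_m = (T_H + T_C)/2 = (484.82 + 290.15)/2 = 387 K.

T_m ≈ 387 K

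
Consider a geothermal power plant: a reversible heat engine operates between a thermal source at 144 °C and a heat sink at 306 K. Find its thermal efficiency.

T_H = 144 °C → 144 + 273.15 = 417.15 K.
The Carnot efficiency is η = 1 − T_C/T_H = 1 − 306.00/417.15 = 0.266.

η ≈ 0.266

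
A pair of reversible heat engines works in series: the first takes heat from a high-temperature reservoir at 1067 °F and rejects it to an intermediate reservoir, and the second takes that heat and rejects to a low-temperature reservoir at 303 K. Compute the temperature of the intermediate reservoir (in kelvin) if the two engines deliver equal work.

T_H = 1067 °F → (1067 − 32) × 5/9 = 575.00 °C = 848.15 K.
For reversible stages Q_m = Q_H·(T_m/T_H). Setting W₁ = Q_H(1 − T_m/T_H) equal to W₂ = Q_m(1 − T_C/T_m) = Q_H·(T_m − T_C)/T_H gives T_H − T_m = T_m − T_C, so T_m = (T_H + T_C)/2 = (848.15 + 303.00)/2 = 575.6 K.

T_m ≈ 575.6 K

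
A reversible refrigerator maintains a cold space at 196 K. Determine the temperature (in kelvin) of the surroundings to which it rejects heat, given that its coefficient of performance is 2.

COP_R = T_C/(T_H − T_C) ⇒ T_H = T_C·(1 + 1/COP_R) = 196.00 × (1 + 1/2) = 294.0 K.

T_H ≈ 294.0 K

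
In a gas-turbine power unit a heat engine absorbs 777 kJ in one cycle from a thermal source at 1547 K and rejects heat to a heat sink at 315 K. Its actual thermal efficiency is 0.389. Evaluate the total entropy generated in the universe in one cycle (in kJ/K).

W = η·Q_H = 0.389 × 777 = 302.3 kJ, so Q_C = Q_H − W = 474.7 kJ.
Reservoir entropy changes: ΔS_H = −Q_H/T_H = −777/1547.00 = -0.5023 kJ/K and ΔS_C = +Q_C/T_C = 474.7/315.00 = 1.507 kJ/K.
ΔS_univ = −Q_H/T_H + Q_C/T_C = 1.005 kJ/K (> 0, since η = 0.389 < η_Carnot = 0.796).

ΔS_univ ≈ 1.005 kJ/K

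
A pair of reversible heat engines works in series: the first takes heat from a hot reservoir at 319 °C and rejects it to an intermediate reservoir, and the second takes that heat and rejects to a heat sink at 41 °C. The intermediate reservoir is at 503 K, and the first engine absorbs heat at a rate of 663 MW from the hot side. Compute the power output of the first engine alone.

Ẇ₁ ≈ 99.82 MW

T_H = 319 °C → 319 + 273.15 = 592.15 K.
T_C = 41 °C → 41 + 273.15 = 314.15 K.
First-stage efficiency η₁ = 1 − T_m/T_H = 1 − 503.00/592.15 = 0.1506.
W₁ = η₁·Q_H = 0.1506 × 663 = 99.82 MW.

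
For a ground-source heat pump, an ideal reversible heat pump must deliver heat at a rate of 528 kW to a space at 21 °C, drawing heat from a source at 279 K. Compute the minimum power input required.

Ẇ_in ≈ 27.19 kW

T_H = 21 °C → 21 + 273.15 = 294.15 K.
The Carnot heat-pump COP is COP_HP = T_H/(T_H − T_C) = 294.15/15.15 = 19.4158.
W = Q_H/COP_HP = 528/19.4158 = 27.19 kW.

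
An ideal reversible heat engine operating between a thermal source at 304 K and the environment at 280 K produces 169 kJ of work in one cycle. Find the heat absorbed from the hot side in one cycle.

Q_H ≈ 2141 kJ

For a reversible engine, η = 1 − T_C/T_H = 1 − 280.00/304.00 = 0.0789.
Q_H = W/η = 169/0.0789 = 2141 kJ.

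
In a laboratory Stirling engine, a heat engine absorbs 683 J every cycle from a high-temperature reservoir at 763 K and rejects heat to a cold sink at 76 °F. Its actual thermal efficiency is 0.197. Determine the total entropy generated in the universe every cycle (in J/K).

T_C = 76 °F → (76 − 32) × 5/9 = 24.44 °C = 297.59 K.
W = η·Q_H = 0.197 × 683 = 134.6 J, so Q_C = Q_H − W = 548.4 J.
Reservoir entropy changes: ΔS_H = −Q_H/T_H = −683/763.00 = -0.8952 J/K and ΔS_C = +Q_C/T_C = 548.4/297.59 = 1.843 J/K.
ΔS_univ = −Q_H/T_H + Q_C/T_C = 0.948 J/K (> 0, since η = 0.197 < η_Carnot = 0.610).

ΔS_univ ≈ 0.948 J/K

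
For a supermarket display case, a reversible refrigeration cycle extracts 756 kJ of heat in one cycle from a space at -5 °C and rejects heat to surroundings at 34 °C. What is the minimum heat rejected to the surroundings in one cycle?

T_H = 34 °C → 34 + 273.15 = 307.15 K.
T_C = -5 °C → -5 + 273.15 = 268.15 K.
For a reversible cycle Q_H/Q_C = T_H/T_C, so Q_H = Q_C·T_H/T_C = 756 × 307.15/268.15 = 866 kJ.

Q_H ≈ 866 kJ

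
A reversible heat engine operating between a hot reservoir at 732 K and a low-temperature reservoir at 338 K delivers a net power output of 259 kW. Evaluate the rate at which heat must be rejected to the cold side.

Carnot efficiency: η = 1 − T_C/T_H = 1 − 338.00/732.00 = 0.5383.
Since Q_C/Q_H = T_C/T_H and Q_H = W/η, Q_C = W·T_C/(T_H − T_C) = 259 × 338.00/394.00 = 222.2 kW.

Q̇_C ≈ 222.2 kW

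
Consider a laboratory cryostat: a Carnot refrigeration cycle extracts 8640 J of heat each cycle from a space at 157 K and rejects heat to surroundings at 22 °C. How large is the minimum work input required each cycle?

W_in ≈ 7600 J

T_H = 22 °C → 22 + 273.15 = 295.15 K.
The reversible coefficient of performance is COP_R = T_C/(T_H − T_C) = 157.00/138.15 = 1.1364.
W = Q_C/COP_R = 8640/1.1364 = 7600 J.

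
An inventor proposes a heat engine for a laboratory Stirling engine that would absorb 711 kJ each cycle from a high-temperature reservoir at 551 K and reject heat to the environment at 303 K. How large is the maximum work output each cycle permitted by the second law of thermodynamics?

The upper bound on efficiency is η_max = 1 − T_C/T_H = 1 − 303.00/551.00 = 0.4501.
W_max = η_max · Q_H = 0.4501 × 711 = 320.0 kJ.

W_max ≈ 320.0 kJ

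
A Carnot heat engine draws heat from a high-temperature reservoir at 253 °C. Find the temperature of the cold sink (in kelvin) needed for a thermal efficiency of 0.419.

T_H = 253 °C → 253 + 273.15 = 526.15 K.
From η = 1 − T_C/T_H, T_C = T_H·(1 − η) = 526.15 × (1 − 0.419) = 306 K.

T_C ≈ 306 K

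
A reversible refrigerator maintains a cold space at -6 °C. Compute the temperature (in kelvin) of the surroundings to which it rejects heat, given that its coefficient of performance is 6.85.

T_C = -6 °C → -6 + 273.15 = 267.15 K.
COP_R = T_C/(T_H − T_C) ⇒ T_H = T_C·(1 + 1/COP_R) = 267.15 × (1 + 1/6.85) = 306 K.

T_H ≈ 306 K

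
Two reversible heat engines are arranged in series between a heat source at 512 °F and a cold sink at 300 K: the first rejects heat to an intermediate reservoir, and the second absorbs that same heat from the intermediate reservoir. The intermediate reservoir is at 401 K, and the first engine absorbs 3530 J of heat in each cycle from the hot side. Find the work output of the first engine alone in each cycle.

W₁ ≈ 907.8 J

T_H = 512 °F → (512 − 32) × 5/9 = 266.67 °C = 539.82 K.
First-stage efficiency η₁ = 1 − T_m/T_H = 1 − 401.00/539.82 = 0.2572.
W₁ = η₁·Q_H = 0.2572 × 3530 = 907.8 J.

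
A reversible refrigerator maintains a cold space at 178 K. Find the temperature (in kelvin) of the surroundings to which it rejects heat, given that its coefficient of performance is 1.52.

COP_R = T_C/(T_H − T_C) ⇒ T_H = T_C·(1 + 1/COP_R) = 178.00 × (1 + 1/1.52) = 295.1 K.

T_H ≈ 295.1 K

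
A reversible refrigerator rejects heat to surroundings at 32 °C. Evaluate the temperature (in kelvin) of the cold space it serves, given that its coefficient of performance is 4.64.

T_H = 32 °C → 32 + 273.15 = 305.15 K.
COP_R = T_C/(T_H − T_C) ⇒ T_C = T_H·COP_R/(1 + COP_R) = 305.15 × 4.64/(1 + 4.64) = 251 K.

T_C ≈ 251 K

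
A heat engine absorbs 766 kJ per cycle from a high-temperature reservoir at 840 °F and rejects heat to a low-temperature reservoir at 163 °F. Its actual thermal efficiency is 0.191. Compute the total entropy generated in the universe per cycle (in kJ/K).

T_H = 840 °F → (840 − 32) × 5/9 = 448.89 °C = 722.04 K.
T_C = 163 °F → (163 − 32) × 5/9 = 72.78 °C = 345.93 K.
W = η·Q_H = 0.191 × 766 = 146.3 kJ, so Q_C = Q_H − W = 619.7 kJ.
Reservoir entropy changes: ΔS_H = −Q_H/T_H = −766/722.04 = -1.061 kJ/K and ΔS_C = +Q_C/T_C = 619.7/345.93 = 1.791 kJ/K.
ΔS_univ = −Q_H/T_H + Q_C/T_C = 0.731 kJ/K (> 0, since η = 0.191 < η_Carnot = 0.521).

ΔS_univ ≈ 0.731 kJ/K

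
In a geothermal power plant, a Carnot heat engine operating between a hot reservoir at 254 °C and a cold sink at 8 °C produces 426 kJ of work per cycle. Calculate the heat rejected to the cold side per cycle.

T_H = 254 °C → 254 + 273.15 = 527.15 K.
T_C = 8 °C → 8 + 273.15 = 281.15 K.
Carnot efficiency: η = 1 − T_C/T_H = 1 − 281.15/527.15 = 0.4667.
Since Q_C/Q_H = T_C/T_H and Q_H = W/η, Q_C = W·T_C/(T_H − T_C) = 426 × 281.15/246.00 = 487 kJ.

Q_C ≈ 487 kJ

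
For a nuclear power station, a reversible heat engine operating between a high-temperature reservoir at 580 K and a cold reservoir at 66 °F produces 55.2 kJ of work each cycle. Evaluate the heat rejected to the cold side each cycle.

Q_C ≈ 55.98 kJ

T_C = 66 °F → (66 − 32) × 5/9 = 18.89 °C = 292.04 K.
Since the cycle is reversible, η = 1 − T_C/T_H = 1 − 292.04/580.00 = 0.4965.
Since Q_C/Q_H = T_C/T_H and Q_H = W/η, Q_C = W·T_C/(T_H − T_C) = 55.2 × 292.04/287.96 = 55.98 kJ.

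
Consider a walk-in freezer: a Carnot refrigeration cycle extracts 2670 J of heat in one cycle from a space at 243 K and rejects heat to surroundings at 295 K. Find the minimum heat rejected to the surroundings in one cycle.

For a reversible cycle Q_H/Q_C = T_H/T_C, so Q_H = Q_C·T_H/T_C = 2670 × 295.00/243.00 = 3240 J.

Q_H ≈ 3240 J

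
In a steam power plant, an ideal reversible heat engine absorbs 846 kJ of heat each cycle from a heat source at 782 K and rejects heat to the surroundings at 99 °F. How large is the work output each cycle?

T_C = 99 °F → (99 − 32) × 5/9 = 37.22 °C = 310.37 K.
η_rev = 1 − T_C/T_H = 1 − 310.37/782.00 = 0.6031.
W = η·Q_H = 0.6031 × 846 = 510.2 kJ.

W ≈ 510.2 kJ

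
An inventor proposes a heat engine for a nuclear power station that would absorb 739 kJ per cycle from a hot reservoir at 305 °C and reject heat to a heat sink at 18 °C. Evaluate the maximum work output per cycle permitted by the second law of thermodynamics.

W_max ≈ 367 kJ

T_H = 305 °C → 305 + 273.15 = 578.15 K.
T_C = 18 °C → 18 + 273.15 = 291.15 K.
The second-law ceiling is the Carnot efficiency, η_max = 1 − T_C/T_H = 1 − 291.15/578.15 = 0.4964.
W_max = η_max · Q_H = 0.4964 × 739 = 367 kJ.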